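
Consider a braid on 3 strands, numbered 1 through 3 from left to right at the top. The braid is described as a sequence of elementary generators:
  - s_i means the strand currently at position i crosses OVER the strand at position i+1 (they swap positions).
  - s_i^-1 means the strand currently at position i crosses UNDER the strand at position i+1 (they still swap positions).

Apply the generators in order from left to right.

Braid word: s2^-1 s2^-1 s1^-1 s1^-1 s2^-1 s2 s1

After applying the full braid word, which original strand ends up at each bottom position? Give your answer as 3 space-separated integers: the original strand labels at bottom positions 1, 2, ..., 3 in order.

Answer: 2 1 3

Derivation:
Gen 1 (s2^-1): strand 2 crosses under strand 3. Perm now: [1 3 2]
Gen 2 (s2^-1): strand 3 crosses under strand 2. Perm now: [1 2 3]
Gen 3 (s1^-1): strand 1 crosses under strand 2. Perm now: [2 1 3]
Gen 4 (s1^-1): strand 2 crosses under strand 1. Perm now: [1 2 3]
Gen 5 (s2^-1): strand 2 crosses under strand 3. Perm now: [1 3 2]
Gen 6 (s2): strand 3 crosses over strand 2. Perm now: [1 2 3]
Gen 7 (s1): strand 1 crosses over strand 2. Perm now: [2 1 3]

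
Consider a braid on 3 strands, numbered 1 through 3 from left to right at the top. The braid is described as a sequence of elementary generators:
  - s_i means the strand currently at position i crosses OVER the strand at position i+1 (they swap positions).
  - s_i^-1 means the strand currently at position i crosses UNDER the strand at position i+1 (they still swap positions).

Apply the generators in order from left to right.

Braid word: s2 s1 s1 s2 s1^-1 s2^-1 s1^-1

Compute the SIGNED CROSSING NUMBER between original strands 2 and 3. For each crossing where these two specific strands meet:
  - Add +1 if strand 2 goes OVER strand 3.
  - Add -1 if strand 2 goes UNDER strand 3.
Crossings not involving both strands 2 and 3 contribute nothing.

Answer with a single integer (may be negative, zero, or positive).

Gen 1: 2 over 3. Both 2&3? yes. Contrib: +1. Sum: 1
Gen 2: crossing 1x3. Both 2&3? no. Sum: 1
Gen 3: crossing 3x1. Both 2&3? no. Sum: 1
Gen 4: 3 over 2. Both 2&3? yes. Contrib: -1. Sum: 0
Gen 5: crossing 1x2. Both 2&3? no. Sum: 0
Gen 6: crossing 1x3. Both 2&3? no. Sum: 0
Gen 7: 2 under 3. Both 2&3? yes. Contrib: -1. Sum: -1

Answer: -1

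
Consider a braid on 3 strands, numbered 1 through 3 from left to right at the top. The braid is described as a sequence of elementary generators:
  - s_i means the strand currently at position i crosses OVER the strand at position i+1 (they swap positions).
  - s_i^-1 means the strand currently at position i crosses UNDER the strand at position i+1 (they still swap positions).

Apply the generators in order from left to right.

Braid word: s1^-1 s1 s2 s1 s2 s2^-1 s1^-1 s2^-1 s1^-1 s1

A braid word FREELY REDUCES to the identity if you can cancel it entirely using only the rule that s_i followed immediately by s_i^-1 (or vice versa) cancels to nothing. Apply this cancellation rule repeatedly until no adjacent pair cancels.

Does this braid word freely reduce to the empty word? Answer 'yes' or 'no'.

Gen 1 (s1^-1): push. Stack: [s1^-1]
Gen 2 (s1): cancels prior s1^-1. Stack: []
Gen 3 (s2): push. Stack: [s2]
Gen 4 (s1): push. Stack: [s2 s1]
Gen 5 (s2): push. Stack: [s2 s1 s2]
Gen 6 (s2^-1): cancels prior s2. Stack: [s2 s1]
Gen 7 (s1^-1): cancels prior s1. Stack: [s2]
Gen 8 (s2^-1): cancels prior s2. Stack: []
Gen 9 (s1^-1): push. Stack: [s1^-1]
Gen 10 (s1): cancels prior s1^-1. Stack: []
Reduced word: (empty)

Answer: yes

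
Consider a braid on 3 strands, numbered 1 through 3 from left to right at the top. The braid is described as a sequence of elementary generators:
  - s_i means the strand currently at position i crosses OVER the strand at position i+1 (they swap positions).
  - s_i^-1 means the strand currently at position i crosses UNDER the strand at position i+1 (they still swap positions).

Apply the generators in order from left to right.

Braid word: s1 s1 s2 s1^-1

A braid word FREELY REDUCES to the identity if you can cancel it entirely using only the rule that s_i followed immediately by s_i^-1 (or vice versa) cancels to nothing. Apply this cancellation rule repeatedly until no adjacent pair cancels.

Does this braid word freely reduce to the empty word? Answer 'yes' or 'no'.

Gen 1 (s1): push. Stack: [s1]
Gen 2 (s1): push. Stack: [s1 s1]
Gen 3 (s2): push. Stack: [s1 s1 s2]
Gen 4 (s1^-1): push. Stack: [s1 s1 s2 s1^-1]
Reduced word: s1 s1 s2 s1^-1

Answer: no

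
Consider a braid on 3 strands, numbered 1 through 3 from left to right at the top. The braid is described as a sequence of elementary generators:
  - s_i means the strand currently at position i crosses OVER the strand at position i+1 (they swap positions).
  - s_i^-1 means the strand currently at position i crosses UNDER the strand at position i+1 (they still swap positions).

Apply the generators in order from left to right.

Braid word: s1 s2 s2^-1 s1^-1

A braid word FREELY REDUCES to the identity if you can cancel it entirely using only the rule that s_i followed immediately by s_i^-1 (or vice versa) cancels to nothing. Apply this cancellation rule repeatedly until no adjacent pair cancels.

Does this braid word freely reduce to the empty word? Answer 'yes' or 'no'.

Answer: yes

Derivation:
Gen 1 (s1): push. Stack: [s1]
Gen 2 (s2): push. Stack: [s1 s2]
Gen 3 (s2^-1): cancels prior s2. Stack: [s1]
Gen 4 (s1^-1): cancels prior s1. Stack: []
Reduced word: (empty)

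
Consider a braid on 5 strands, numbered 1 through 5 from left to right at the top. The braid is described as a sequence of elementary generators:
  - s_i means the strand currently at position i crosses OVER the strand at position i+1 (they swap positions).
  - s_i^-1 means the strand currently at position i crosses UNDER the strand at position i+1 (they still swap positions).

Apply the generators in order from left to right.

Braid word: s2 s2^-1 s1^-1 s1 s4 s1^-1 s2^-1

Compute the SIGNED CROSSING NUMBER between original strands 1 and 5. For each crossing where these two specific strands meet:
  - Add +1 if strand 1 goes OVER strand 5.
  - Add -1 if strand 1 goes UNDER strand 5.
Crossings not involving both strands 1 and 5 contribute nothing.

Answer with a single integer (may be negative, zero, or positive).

Answer: 0

Derivation:
Gen 1: crossing 2x3. Both 1&5? no. Sum: 0
Gen 2: crossing 3x2. Both 1&5? no. Sum: 0
Gen 3: crossing 1x2. Both 1&5? no. Sum: 0
Gen 4: crossing 2x1. Both 1&5? no. Sum: 0
Gen 5: crossing 4x5. Both 1&5? no. Sum: 0
Gen 6: crossing 1x2. Both 1&5? no. Sum: 0
Gen 7: crossing 1x3. Both 1&5? no. Sum: 0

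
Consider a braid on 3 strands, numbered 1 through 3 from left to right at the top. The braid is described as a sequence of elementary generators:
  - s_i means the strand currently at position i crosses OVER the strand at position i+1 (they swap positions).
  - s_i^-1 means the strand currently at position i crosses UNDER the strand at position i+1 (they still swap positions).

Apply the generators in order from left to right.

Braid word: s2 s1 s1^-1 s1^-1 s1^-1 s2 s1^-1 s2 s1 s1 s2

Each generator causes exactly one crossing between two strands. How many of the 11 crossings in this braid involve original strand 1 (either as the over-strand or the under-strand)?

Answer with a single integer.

Gen 1: crossing 2x3. Involves strand 1? no. Count so far: 0
Gen 2: crossing 1x3. Involves strand 1? yes. Count so far: 1
Gen 3: crossing 3x1. Involves strand 1? yes. Count so far: 2
Gen 4: crossing 1x3. Involves strand 1? yes. Count so far: 3
Gen 5: crossing 3x1. Involves strand 1? yes. Count so far: 4
Gen 6: crossing 3x2. Involves strand 1? no. Count so far: 4
Gen 7: crossing 1x2. Involves strand 1? yes. Count so far: 5
Gen 8: crossing 1x3. Involves strand 1? yes. Count so far: 6
Gen 9: crossing 2x3. Involves strand 1? no. Count so far: 6
Gen 10: crossing 3x2. Involves strand 1? no. Count so far: 6
Gen 11: crossing 3x1. Involves strand 1? yes. Count so far: 7

Answer: 7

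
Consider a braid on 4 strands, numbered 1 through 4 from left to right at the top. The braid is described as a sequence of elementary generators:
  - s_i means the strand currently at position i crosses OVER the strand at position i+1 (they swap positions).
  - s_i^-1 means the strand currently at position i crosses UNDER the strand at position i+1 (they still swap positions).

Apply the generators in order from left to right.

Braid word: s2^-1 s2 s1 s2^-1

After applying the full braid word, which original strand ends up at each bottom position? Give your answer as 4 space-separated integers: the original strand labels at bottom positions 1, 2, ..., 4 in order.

Gen 1 (s2^-1): strand 2 crosses under strand 3. Perm now: [1 3 2 4]
Gen 2 (s2): strand 3 crosses over strand 2. Perm now: [1 2 3 4]
Gen 3 (s1): strand 1 crosses over strand 2. Perm now: [2 1 3 4]
Gen 4 (s2^-1): strand 1 crosses under strand 3. Perm now: [2 3 1 4]

Answer: 2 3 1 4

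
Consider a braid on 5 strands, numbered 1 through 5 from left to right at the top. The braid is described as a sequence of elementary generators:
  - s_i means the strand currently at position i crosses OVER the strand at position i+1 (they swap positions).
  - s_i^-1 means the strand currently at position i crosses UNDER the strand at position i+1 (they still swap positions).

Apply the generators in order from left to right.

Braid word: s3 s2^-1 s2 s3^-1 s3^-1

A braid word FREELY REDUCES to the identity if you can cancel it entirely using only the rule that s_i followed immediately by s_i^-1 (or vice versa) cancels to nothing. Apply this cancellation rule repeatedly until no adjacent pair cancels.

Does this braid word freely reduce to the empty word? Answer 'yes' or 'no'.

Gen 1 (s3): push. Stack: [s3]
Gen 2 (s2^-1): push. Stack: [s3 s2^-1]
Gen 3 (s2): cancels prior s2^-1. Stack: [s3]
Gen 4 (s3^-1): cancels prior s3. Stack: []
Gen 5 (s3^-1): push. Stack: [s3^-1]
Reduced word: s3^-1

Answer: no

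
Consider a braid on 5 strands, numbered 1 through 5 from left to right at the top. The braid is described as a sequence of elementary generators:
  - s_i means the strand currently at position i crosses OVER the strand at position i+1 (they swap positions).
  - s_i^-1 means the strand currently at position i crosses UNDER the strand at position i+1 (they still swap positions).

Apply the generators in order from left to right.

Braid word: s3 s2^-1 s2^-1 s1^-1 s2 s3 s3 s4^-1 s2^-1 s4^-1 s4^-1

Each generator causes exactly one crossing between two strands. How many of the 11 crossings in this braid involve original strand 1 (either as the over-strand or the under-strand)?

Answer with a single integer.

Answer: 5

Derivation:
Gen 1: crossing 3x4. Involves strand 1? no. Count so far: 0
Gen 2: crossing 2x4. Involves strand 1? no. Count so far: 0
Gen 3: crossing 4x2. Involves strand 1? no. Count so far: 0
Gen 4: crossing 1x2. Involves strand 1? yes. Count so far: 1
Gen 5: crossing 1x4. Involves strand 1? yes. Count so far: 2
Gen 6: crossing 1x3. Involves strand 1? yes. Count so far: 3
Gen 7: crossing 3x1. Involves strand 1? yes. Count so far: 4
Gen 8: crossing 3x5. Involves strand 1? no. Count so far: 4
Gen 9: crossing 4x1. Involves strand 1? yes. Count so far: 5
Gen 10: crossing 5x3. Involves strand 1? no. Count so far: 5
Gen 11: crossing 3x5. Involves strand 1? no. Count so far: 5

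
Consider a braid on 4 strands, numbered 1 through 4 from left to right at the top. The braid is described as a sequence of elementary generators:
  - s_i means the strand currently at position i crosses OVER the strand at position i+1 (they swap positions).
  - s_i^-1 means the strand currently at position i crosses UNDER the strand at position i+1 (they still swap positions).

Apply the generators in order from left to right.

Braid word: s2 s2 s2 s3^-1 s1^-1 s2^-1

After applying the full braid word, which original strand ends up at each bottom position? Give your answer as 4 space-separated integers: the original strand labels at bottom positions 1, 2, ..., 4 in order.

Answer: 3 4 1 2

Derivation:
Gen 1 (s2): strand 2 crosses over strand 3. Perm now: [1 3 2 4]
Gen 2 (s2): strand 3 crosses over strand 2. Perm now: [1 2 3 4]
Gen 3 (s2): strand 2 crosses over strand 3. Perm now: [1 3 2 4]
Gen 4 (s3^-1): strand 2 crosses under strand 4. Perm now: [1 3 4 2]
Gen 5 (s1^-1): strand 1 crosses under strand 3. Perm now: [3 1 4 2]
Gen 6 (s2^-1): strand 1 crosses under strand 4. Perm now: [3 4 1 2]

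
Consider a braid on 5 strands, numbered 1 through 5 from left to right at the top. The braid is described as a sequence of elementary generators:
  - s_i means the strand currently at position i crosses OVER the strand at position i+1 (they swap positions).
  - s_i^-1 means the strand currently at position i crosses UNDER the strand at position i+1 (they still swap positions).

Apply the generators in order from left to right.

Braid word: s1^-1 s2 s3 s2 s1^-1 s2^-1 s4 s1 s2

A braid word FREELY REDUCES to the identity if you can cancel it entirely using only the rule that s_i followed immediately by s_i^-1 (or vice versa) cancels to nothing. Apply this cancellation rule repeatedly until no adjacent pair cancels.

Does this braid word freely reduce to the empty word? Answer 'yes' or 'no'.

Answer: no

Derivation:
Gen 1 (s1^-1): push. Stack: [s1^-1]
Gen 2 (s2): push. Stack: [s1^-1 s2]
Gen 3 (s3): push. Stack: [s1^-1 s2 s3]
Gen 4 (s2): push. Stack: [s1^-1 s2 s3 s2]
Gen 5 (s1^-1): push. Stack: [s1^-1 s2 s3 s2 s1^-1]
Gen 6 (s2^-1): push. Stack: [s1^-1 s2 s3 s2 s1^-1 s2^-1]
Gen 7 (s4): push. Stack: [s1^-1 s2 s3 s2 s1^-1 s2^-1 s4]
Gen 8 (s1): push. Stack: [s1^-1 s2 s3 s2 s1^-1 s2^-1 s4 s1]
Gen 9 (s2): push. Stack: [s1^-1 s2 s3 s2 s1^-1 s2^-1 s4 s1 s2]
Reduced word: s1^-1 s2 s3 s2 s1^-1 s2^-1 s4 s1 s2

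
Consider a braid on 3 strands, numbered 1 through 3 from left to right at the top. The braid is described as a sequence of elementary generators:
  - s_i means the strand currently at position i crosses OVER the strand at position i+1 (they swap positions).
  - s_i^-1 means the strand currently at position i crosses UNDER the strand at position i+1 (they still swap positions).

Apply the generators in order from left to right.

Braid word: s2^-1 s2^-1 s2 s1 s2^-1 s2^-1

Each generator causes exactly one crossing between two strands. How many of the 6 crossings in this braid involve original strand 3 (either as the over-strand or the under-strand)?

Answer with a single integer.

Answer: 4

Derivation:
Gen 1: crossing 2x3. Involves strand 3? yes. Count so far: 1
Gen 2: crossing 3x2. Involves strand 3? yes. Count so far: 2
Gen 3: crossing 2x3. Involves strand 3? yes. Count so far: 3
Gen 4: crossing 1x3. Involves strand 3? yes. Count so far: 4
Gen 5: crossing 1x2. Involves strand 3? no. Count so far: 4
Gen 6: crossing 2x1. Involves strand 3? no. Count so far: 4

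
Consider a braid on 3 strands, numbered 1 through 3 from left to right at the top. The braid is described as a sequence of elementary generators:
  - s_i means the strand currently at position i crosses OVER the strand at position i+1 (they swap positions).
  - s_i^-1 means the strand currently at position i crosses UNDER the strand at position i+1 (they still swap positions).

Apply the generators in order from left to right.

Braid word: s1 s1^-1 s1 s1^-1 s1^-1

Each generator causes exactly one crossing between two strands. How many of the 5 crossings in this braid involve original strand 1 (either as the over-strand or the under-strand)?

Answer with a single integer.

Answer: 5

Derivation:
Gen 1: crossing 1x2. Involves strand 1? yes. Count so far: 1
Gen 2: crossing 2x1. Involves strand 1? yes. Count so far: 2
Gen 3: crossing 1x2. Involves strand 1? yes. Count so far: 3
Gen 4: crossing 2x1. Involves strand 1? yes. Count so far: 4
Gen 5: crossing 1x2. Involves strand 1? yes. Count so far: 5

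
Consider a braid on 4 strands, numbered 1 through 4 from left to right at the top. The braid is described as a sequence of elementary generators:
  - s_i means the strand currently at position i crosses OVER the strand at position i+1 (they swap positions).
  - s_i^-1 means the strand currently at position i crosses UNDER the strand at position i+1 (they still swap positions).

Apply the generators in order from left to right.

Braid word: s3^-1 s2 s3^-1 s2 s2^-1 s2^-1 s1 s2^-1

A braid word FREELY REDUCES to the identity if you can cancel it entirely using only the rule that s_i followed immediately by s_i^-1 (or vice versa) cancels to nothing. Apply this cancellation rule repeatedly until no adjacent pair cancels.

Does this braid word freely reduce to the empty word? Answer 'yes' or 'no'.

Gen 1 (s3^-1): push. Stack: [s3^-1]
Gen 2 (s2): push. Stack: [s3^-1 s2]
Gen 3 (s3^-1): push. Stack: [s3^-1 s2 s3^-1]
Gen 4 (s2): push. Stack: [s3^-1 s2 s3^-1 s2]
Gen 5 (s2^-1): cancels prior s2. Stack: [s3^-1 s2 s3^-1]
Gen 6 (s2^-1): push. Stack: [s3^-1 s2 s3^-1 s2^-1]
Gen 7 (s1): push. Stack: [s3^-1 s2 s3^-1 s2^-1 s1]
Gen 8 (s2^-1): push. Stack: [s3^-1 s2 s3^-1 s2^-1 s1 s2^-1]
Reduced word: s3^-1 s2 s3^-1 s2^-1 s1 s2^-1

Answer: no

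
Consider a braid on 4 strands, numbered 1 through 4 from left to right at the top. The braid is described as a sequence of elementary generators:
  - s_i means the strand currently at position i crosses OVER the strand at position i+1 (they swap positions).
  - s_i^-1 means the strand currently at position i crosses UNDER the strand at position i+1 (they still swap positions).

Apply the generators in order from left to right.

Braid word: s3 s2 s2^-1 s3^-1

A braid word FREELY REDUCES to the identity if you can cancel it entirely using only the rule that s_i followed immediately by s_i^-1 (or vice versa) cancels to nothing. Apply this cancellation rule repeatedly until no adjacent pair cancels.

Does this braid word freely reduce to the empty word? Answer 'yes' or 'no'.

Gen 1 (s3): push. Stack: [s3]
Gen 2 (s2): push. Stack: [s3 s2]
Gen 3 (s2^-1): cancels prior s2. Stack: [s3]
Gen 4 (s3^-1): cancels prior s3. Stack: []
Reduced word: (empty)

Answer: yes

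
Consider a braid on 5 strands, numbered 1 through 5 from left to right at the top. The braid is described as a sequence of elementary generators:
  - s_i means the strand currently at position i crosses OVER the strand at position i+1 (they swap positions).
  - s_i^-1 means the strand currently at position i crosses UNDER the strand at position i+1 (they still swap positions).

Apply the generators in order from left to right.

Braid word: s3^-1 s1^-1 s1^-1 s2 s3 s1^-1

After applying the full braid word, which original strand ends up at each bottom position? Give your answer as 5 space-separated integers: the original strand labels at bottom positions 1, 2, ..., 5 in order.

Gen 1 (s3^-1): strand 3 crosses under strand 4. Perm now: [1 2 4 3 5]
Gen 2 (s1^-1): strand 1 crosses under strand 2. Perm now: [2 1 4 3 5]
Gen 3 (s1^-1): strand 2 crosses under strand 1. Perm now: [1 2 4 3 5]
Gen 4 (s2): strand 2 crosses over strand 4. Perm now: [1 4 2 3 5]
Gen 5 (s3): strand 2 crosses over strand 3. Perm now: [1 4 3 2 5]
Gen 6 (s1^-1): strand 1 crosses under strand 4. Perm now: [4 1 3 2 5]

Answer: 4 1 3 2 5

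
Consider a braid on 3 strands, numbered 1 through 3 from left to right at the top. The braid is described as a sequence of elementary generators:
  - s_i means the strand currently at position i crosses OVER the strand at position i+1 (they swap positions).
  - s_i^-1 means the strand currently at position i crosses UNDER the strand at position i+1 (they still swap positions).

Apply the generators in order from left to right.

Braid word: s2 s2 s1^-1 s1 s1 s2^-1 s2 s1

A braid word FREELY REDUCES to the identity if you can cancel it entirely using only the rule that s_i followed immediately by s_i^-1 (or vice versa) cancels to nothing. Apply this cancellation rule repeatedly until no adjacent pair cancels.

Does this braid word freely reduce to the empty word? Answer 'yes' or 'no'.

Gen 1 (s2): push. Stack: [s2]
Gen 2 (s2): push. Stack: [s2 s2]
Gen 3 (s1^-1): push. Stack: [s2 s2 s1^-1]
Gen 4 (s1): cancels prior s1^-1. Stack: [s2 s2]
Gen 5 (s1): push. Stack: [s2 s2 s1]
Gen 6 (s2^-1): push. Stack: [s2 s2 s1 s2^-1]
Gen 7 (s2): cancels prior s2^-1. Stack: [s2 s2 s1]
Gen 8 (s1): push. Stack: [s2 s2 s1 s1]
Reduced word: s2 s2 s1 s1

Answer: no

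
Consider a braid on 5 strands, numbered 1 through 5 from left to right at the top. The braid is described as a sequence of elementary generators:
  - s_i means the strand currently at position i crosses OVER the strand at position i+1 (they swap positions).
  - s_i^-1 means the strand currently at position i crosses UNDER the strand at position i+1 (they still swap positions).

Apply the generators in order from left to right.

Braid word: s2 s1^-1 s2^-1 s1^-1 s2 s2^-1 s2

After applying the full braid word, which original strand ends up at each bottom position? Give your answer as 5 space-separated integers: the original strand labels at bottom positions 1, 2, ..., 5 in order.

Gen 1 (s2): strand 2 crosses over strand 3. Perm now: [1 3 2 4 5]
Gen 2 (s1^-1): strand 1 crosses under strand 3. Perm now: [3 1 2 4 5]
Gen 3 (s2^-1): strand 1 crosses under strand 2. Perm now: [3 2 1 4 5]
Gen 4 (s1^-1): strand 3 crosses under strand 2. Perm now: [2 3 1 4 5]
Gen 5 (s2): strand 3 crosses over strand 1. Perm now: [2 1 3 4 5]
Gen 6 (s2^-1): strand 1 crosses under strand 3. Perm now: [2 3 1 4 5]
Gen 7 (s2): strand 3 crosses over strand 1. Perm now: [2 1 3 4 5]

Answer: 2 1 3 4 5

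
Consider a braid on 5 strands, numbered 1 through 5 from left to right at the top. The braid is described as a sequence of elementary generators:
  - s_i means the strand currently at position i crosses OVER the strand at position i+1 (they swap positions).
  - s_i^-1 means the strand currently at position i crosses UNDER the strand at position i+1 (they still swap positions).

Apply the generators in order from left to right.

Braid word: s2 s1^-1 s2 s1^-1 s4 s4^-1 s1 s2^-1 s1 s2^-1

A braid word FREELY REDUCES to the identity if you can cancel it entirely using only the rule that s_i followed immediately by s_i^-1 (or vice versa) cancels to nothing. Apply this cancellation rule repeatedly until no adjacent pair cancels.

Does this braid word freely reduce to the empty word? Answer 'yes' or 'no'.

Answer: yes

Derivation:
Gen 1 (s2): push. Stack: [s2]
Gen 2 (s1^-1): push. Stack: [s2 s1^-1]
Gen 3 (s2): push. Stack: [s2 s1^-1 s2]
Gen 4 (s1^-1): push. Stack: [s2 s1^-1 s2 s1^-1]
Gen 5 (s4): push. Stack: [s2 s1^-1 s2 s1^-1 s4]
Gen 6 (s4^-1): cancels prior s4. Stack: [s2 s1^-1 s2 s1^-1]
Gen 7 (s1): cancels prior s1^-1. Stack: [s2 s1^-1 s2]
Gen 8 (s2^-1): cancels prior s2. Stack: [s2 s1^-1]
Gen 9 (s1): cancels prior s1^-1. Stack: [s2]
Gen 10 (s2^-1): cancels prior s2. Stack: []
Reduced word: (empty)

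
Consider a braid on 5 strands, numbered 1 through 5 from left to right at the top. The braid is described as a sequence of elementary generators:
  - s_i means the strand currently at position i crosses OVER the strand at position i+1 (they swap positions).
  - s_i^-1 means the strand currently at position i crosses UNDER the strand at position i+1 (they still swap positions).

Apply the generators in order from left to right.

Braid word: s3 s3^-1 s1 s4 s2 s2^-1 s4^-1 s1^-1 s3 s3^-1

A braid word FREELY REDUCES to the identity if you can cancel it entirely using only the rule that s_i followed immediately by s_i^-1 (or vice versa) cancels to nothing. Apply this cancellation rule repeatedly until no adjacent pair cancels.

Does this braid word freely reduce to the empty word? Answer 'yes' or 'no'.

Answer: yes

Derivation:
Gen 1 (s3): push. Stack: [s3]
Gen 2 (s3^-1): cancels prior s3. Stack: []
Gen 3 (s1): push. Stack: [s1]
Gen 4 (s4): push. Stack: [s1 s4]
Gen 5 (s2): push. Stack: [s1 s4 s2]
Gen 6 (s2^-1): cancels prior s2. Stack: [s1 s4]
Gen 7 (s4^-1): cancels prior s4. Stack: [s1]
Gen 8 (s1^-1): cancels prior s1. Stack: []
Gen 9 (s3): push. Stack: [s3]
Gen 10 (s3^-1): cancels prior s3. Stack: []
Reduced word: (empty)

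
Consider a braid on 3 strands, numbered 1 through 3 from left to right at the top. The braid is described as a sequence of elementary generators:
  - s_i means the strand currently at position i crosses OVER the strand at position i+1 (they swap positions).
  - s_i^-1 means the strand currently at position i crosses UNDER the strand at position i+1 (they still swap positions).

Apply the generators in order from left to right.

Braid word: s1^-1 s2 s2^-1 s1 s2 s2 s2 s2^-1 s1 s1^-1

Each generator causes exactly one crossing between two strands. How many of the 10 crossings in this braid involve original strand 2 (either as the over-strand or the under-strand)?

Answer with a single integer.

Answer: 8

Derivation:
Gen 1: crossing 1x2. Involves strand 2? yes. Count so far: 1
Gen 2: crossing 1x3. Involves strand 2? no. Count so far: 1
Gen 3: crossing 3x1. Involves strand 2? no. Count so far: 1
Gen 4: crossing 2x1. Involves strand 2? yes. Count so far: 2
Gen 5: crossing 2x3. Involves strand 2? yes. Count so far: 3
Gen 6: crossing 3x2. Involves strand 2? yes. Count so far: 4
Gen 7: crossing 2x3. Involves strand 2? yes. Count so far: 5
Gen 8: crossing 3x2. Involves strand 2? yes. Count so far: 6
Gen 9: crossing 1x2. Involves strand 2? yes. Count so far: 7
Gen 10: crossing 2x1. Involves strand 2? yes. Count so far: 8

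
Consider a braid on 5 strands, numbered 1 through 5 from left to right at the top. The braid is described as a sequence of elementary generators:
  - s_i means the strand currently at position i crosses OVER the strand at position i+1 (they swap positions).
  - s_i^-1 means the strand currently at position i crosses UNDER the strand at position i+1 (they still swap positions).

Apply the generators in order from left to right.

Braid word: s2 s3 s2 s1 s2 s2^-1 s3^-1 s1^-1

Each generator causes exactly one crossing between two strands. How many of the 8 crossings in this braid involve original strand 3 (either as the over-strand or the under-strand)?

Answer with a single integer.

Gen 1: crossing 2x3. Involves strand 3? yes. Count so far: 1
Gen 2: crossing 2x4. Involves strand 3? no. Count so far: 1
Gen 3: crossing 3x4. Involves strand 3? yes. Count so far: 2
Gen 4: crossing 1x4. Involves strand 3? no. Count so far: 2
Gen 5: crossing 1x3. Involves strand 3? yes. Count so far: 3
Gen 6: crossing 3x1. Involves strand 3? yes. Count so far: 4
Gen 7: crossing 3x2. Involves strand 3? yes. Count so far: 5
Gen 8: crossing 4x1. Involves strand 3? no. Count so far: 5

Answer: 5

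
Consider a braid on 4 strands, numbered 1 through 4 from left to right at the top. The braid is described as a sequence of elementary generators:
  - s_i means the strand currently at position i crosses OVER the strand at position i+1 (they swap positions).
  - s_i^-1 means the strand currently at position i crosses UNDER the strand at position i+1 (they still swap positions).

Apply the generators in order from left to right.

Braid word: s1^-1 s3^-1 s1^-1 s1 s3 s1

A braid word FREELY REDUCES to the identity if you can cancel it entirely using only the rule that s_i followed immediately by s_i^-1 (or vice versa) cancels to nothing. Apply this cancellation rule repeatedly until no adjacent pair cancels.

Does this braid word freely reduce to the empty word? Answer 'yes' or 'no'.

Answer: yes

Derivation:
Gen 1 (s1^-1): push. Stack: [s1^-1]
Gen 2 (s3^-1): push. Stack: [s1^-1 s3^-1]
Gen 3 (s1^-1): push. Stack: [s1^-1 s3^-1 s1^-1]
Gen 4 (s1): cancels prior s1^-1. Stack: [s1^-1 s3^-1]
Gen 5 (s3): cancels prior s3^-1. Stack: [s1^-1]
Gen 6 (s1): cancels prior s1^-1. Stack: []
Reduced word: (empty)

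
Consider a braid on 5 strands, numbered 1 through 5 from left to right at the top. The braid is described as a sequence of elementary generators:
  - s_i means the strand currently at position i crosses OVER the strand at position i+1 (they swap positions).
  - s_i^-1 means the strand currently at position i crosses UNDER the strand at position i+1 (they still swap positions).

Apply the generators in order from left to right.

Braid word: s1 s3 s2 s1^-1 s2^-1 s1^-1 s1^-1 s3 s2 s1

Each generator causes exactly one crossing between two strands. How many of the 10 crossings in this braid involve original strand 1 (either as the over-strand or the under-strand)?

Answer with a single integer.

Gen 1: crossing 1x2. Involves strand 1? yes. Count so far: 1
Gen 2: crossing 3x4. Involves strand 1? no. Count so far: 1
Gen 3: crossing 1x4. Involves strand 1? yes. Count so far: 2
Gen 4: crossing 2x4. Involves strand 1? no. Count so far: 2
Gen 5: crossing 2x1. Involves strand 1? yes. Count so far: 3
Gen 6: crossing 4x1. Involves strand 1? yes. Count so far: 4
Gen 7: crossing 1x4. Involves strand 1? yes. Count so far: 5
Gen 8: crossing 2x3. Involves strand 1? no. Count so far: 5
Gen 9: crossing 1x3. Involves strand 1? yes. Count so far: 6
Gen 10: crossing 4x3. Involves strand 1? no. Count so far: 6

Answer: 6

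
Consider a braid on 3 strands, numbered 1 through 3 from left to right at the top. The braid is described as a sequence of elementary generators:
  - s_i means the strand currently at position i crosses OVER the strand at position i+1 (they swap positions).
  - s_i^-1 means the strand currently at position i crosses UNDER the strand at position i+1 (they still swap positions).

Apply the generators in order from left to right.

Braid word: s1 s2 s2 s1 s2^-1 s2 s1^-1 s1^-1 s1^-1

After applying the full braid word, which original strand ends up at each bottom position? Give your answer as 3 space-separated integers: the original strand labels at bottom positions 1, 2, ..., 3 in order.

Answer: 2 1 3

Derivation:
Gen 1 (s1): strand 1 crosses over strand 2. Perm now: [2 1 3]
Gen 2 (s2): strand 1 crosses over strand 3. Perm now: [2 3 1]
Gen 3 (s2): strand 3 crosses over strand 1. Perm now: [2 1 3]
Gen 4 (s1): strand 2 crosses over strand 1. Perm now: [1 2 3]
Gen 5 (s2^-1): strand 2 crosses under strand 3. Perm now: [1 3 2]
Gen 6 (s2): strand 3 crosses over strand 2. Perm now: [1 2 3]
Gen 7 (s1^-1): strand 1 crosses under strand 2. Perm now: [2 1 3]
Gen 8 (s1^-1): strand 2 crosses under strand 1. Perm now: [1 2 3]
Gen 9 (s1^-1): strand 1 crosses under strand 2. Perm now: [2 1 3]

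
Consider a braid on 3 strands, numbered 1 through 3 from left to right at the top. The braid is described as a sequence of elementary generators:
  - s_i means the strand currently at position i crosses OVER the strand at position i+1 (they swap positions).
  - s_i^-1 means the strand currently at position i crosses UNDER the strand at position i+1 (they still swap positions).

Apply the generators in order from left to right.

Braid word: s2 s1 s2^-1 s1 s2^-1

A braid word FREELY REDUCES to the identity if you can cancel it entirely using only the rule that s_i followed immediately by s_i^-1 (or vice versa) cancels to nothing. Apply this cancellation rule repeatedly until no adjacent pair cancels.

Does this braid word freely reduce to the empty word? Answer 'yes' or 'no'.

Answer: no

Derivation:
Gen 1 (s2): push. Stack: [s2]
Gen 2 (s1): push. Stack: [s2 s1]
Gen 3 (s2^-1): push. Stack: [s2 s1 s2^-1]
Gen 4 (s1): push. Stack: [s2 s1 s2^-1 s1]
Gen 5 (s2^-1): push. Stack: [s2 s1 s2^-1 s1 s2^-1]
Reduced word: s2 s1 s2^-1 s1 s2^-1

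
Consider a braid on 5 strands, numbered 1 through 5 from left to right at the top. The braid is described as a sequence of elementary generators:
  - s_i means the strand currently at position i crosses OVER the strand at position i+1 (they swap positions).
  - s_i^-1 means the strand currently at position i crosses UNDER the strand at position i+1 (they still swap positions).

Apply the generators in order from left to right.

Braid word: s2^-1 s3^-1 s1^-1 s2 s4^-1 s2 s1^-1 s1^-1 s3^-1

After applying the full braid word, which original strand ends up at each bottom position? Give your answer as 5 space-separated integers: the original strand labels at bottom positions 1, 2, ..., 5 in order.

Answer: 3 1 5 4 2

Derivation:
Gen 1 (s2^-1): strand 2 crosses under strand 3. Perm now: [1 3 2 4 5]
Gen 2 (s3^-1): strand 2 crosses under strand 4. Perm now: [1 3 4 2 5]
Gen 3 (s1^-1): strand 1 crosses under strand 3. Perm now: [3 1 4 2 5]
Gen 4 (s2): strand 1 crosses over strand 4. Perm now: [3 4 1 2 5]
Gen 5 (s4^-1): strand 2 crosses under strand 5. Perm now: [3 4 1 5 2]
Gen 6 (s2): strand 4 crosses over strand 1. Perm now: [3 1 4 5 2]
Gen 7 (s1^-1): strand 3 crosses under strand 1. Perm now: [1 3 4 5 2]
Gen 8 (s1^-1): strand 1 crosses under strand 3. Perm now: [3 1 4 5 2]
Gen 9 (s3^-1): strand 4 crosses under strand 5. Perm now: [3 1 5 4 2]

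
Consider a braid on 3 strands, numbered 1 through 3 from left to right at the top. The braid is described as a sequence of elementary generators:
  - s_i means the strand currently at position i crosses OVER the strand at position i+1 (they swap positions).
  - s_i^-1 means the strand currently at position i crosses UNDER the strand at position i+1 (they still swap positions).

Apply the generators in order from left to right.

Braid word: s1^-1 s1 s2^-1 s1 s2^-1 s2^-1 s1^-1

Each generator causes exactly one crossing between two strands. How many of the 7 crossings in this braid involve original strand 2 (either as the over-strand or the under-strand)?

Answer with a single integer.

Answer: 5

Derivation:
Gen 1: crossing 1x2. Involves strand 2? yes. Count so far: 1
Gen 2: crossing 2x1. Involves strand 2? yes. Count so far: 2
Gen 3: crossing 2x3. Involves strand 2? yes. Count so far: 3
Gen 4: crossing 1x3. Involves strand 2? no. Count so far: 3
Gen 5: crossing 1x2. Involves strand 2? yes. Count so far: 4
Gen 6: crossing 2x1. Involves strand 2? yes. Count so far: 5
Gen 7: crossing 3x1. Involves strand 2? no. Count so far: 5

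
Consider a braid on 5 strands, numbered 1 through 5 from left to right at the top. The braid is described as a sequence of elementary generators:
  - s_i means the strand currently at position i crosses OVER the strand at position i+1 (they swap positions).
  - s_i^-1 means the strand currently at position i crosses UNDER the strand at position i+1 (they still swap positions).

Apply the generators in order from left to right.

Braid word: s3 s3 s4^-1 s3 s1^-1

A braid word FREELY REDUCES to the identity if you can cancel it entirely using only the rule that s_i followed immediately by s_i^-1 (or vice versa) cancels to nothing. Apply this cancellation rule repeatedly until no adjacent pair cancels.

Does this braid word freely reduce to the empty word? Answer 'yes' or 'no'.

Answer: no

Derivation:
Gen 1 (s3): push. Stack: [s3]
Gen 2 (s3): push. Stack: [s3 s3]
Gen 3 (s4^-1): push. Stack: [s3 s3 s4^-1]
Gen 4 (s3): push. Stack: [s3 s3 s4^-1 s3]
Gen 5 (s1^-1): push. Stack: [s3 s3 s4^-1 s3 s1^-1]
Reduced word: s3 s3 s4^-1 s3 s1^-1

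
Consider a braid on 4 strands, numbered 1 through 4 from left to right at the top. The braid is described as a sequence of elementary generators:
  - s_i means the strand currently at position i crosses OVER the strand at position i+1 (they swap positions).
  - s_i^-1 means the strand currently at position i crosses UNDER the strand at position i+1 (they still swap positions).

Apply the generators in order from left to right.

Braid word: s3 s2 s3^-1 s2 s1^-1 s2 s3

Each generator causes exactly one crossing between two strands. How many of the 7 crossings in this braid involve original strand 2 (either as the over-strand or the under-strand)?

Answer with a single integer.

Answer: 3

Derivation:
Gen 1: crossing 3x4. Involves strand 2? no. Count so far: 0
Gen 2: crossing 2x4. Involves strand 2? yes. Count so far: 1
Gen 3: crossing 2x3. Involves strand 2? yes. Count so far: 2
Gen 4: crossing 4x3. Involves strand 2? no. Count so far: 2
Gen 5: crossing 1x3. Involves strand 2? no. Count so far: 2
Gen 6: crossing 1x4. Involves strand 2? no. Count so far: 2
Gen 7: crossing 1x2. Involves strand 2? yes. Count so far: 3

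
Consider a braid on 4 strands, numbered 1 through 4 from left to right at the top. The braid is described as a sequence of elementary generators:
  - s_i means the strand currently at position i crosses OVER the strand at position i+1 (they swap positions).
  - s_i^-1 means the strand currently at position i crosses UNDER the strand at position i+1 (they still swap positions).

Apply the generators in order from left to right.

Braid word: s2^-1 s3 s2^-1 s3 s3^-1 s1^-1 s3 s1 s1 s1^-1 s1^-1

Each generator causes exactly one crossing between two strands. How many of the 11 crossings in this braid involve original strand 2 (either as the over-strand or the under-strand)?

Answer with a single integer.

Answer: 5

Derivation:
Gen 1: crossing 2x3. Involves strand 2? yes. Count so far: 1
Gen 2: crossing 2x4. Involves strand 2? yes. Count so far: 2
Gen 3: crossing 3x4. Involves strand 2? no. Count so far: 2
Gen 4: crossing 3x2. Involves strand 2? yes. Count so far: 3
Gen 5: crossing 2x3. Involves strand 2? yes. Count so far: 4
Gen 6: crossing 1x4. Involves strand 2? no. Count so far: 4
Gen 7: crossing 3x2. Involves strand 2? yes. Count so far: 5
Gen 8: crossing 4x1. Involves strand 2? no. Count so far: 5
Gen 9: crossing 1x4. Involves strand 2? no. Count so far: 5
Gen 10: crossing 4x1. Involves strand 2? no. Count so far: 5
Gen 11: crossing 1x4. Involves strand 2? no. Count so far: 5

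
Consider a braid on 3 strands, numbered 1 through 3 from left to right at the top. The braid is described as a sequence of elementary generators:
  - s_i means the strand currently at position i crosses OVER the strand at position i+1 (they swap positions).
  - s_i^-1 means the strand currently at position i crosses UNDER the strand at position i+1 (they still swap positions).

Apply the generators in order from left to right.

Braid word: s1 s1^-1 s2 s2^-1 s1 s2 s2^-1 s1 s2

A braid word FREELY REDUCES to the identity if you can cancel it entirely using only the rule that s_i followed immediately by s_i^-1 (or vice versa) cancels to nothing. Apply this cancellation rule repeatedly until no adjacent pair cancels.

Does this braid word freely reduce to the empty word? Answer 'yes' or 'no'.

Answer: no

Derivation:
Gen 1 (s1): push. Stack: [s1]
Gen 2 (s1^-1): cancels prior s1. Stack: []
Gen 3 (s2): push. Stack: [s2]
Gen 4 (s2^-1): cancels prior s2. Stack: []
Gen 5 (s1): push. Stack: [s1]
Gen 6 (s2): push. Stack: [s1 s2]
Gen 7 (s2^-1): cancels prior s2. Stack: [s1]
Gen 8 (s1): push. Stack: [s1 s1]
Gen 9 (s2): push. Stack: [s1 s1 s2]
Reduced word: s1 s1 s2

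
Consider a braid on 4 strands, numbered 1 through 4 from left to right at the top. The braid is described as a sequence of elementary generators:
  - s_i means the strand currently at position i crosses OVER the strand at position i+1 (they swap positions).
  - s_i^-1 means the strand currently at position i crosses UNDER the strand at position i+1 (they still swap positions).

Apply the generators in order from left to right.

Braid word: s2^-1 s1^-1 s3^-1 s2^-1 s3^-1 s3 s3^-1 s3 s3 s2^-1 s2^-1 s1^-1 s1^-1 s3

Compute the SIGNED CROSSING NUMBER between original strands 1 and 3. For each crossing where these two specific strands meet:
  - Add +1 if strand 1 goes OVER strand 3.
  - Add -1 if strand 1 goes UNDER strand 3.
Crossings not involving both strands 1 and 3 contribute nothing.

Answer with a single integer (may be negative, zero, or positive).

Answer: -1

Derivation:
Gen 1: crossing 2x3. Both 1&3? no. Sum: 0
Gen 2: 1 under 3. Both 1&3? yes. Contrib: -1. Sum: -1
Gen 3: crossing 2x4. Both 1&3? no. Sum: -1
Gen 4: crossing 1x4. Both 1&3? no. Sum: -1
Gen 5: crossing 1x2. Both 1&3? no. Sum: -1
Gen 6: crossing 2x1. Both 1&3? no. Sum: -1
Gen 7: crossing 1x2. Both 1&3? no. Sum: -1
Gen 8: crossing 2x1. Both 1&3? no. Sum: -1
Gen 9: crossing 1x2. Both 1&3? no. Sum: -1
Gen 10: crossing 4x2. Both 1&3? no. Sum: -1
Gen 11: crossing 2x4. Both 1&3? no. Sum: -1
Gen 12: crossing 3x4. Both 1&3? no. Sum: -1
Gen 13: crossing 4x3. Both 1&3? no. Sum: -1
Gen 14: crossing 2x1. Both 1&3? no. Sum: -1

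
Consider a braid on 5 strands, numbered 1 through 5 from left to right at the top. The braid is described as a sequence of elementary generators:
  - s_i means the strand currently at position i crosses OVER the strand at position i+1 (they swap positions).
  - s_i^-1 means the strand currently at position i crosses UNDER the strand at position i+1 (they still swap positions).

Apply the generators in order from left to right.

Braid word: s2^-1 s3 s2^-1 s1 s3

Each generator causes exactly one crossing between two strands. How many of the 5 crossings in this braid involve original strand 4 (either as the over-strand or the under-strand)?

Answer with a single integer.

Gen 1: crossing 2x3. Involves strand 4? no. Count so far: 0
Gen 2: crossing 2x4. Involves strand 4? yes. Count so far: 1
Gen 3: crossing 3x4. Involves strand 4? yes. Count so far: 2
Gen 4: crossing 1x4. Involves strand 4? yes. Count so far: 3
Gen 5: crossing 3x2. Involves strand 4? no. Count so far: 3

Answer: 3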